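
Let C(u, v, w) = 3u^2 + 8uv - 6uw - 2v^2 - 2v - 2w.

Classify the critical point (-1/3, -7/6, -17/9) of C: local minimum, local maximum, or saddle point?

saddle point

The Hessian is constant: H = [[6, 8, -6], [8, -4, 0], [-6, 0, 0]].
Leading principal minors: Δ₁ = 6, Δ₂ = -88, Δ₃ = 144.
The minors fit neither the all-positive nor the alternating-sign pattern, so H is indefinite: a saddle point.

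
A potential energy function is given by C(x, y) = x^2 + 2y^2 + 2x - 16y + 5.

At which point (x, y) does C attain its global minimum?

(-1, 4)

C(x,y) separates as P(x) + Q(y) + 5, so its minimum is min P + min Q + 5.
P'(x) = 2x + 2 vanishes at x ∈ {-1}; Q'(y) = 4y - 16 vanishes at y ∈ {4}.
Local minima of P (where P''>0): P(-1)=-1. Local minima of Q: Q(4)=-32.
So the global minimum of C is P(-1) + Q(4) + 5 = -1 − 32 + 5 = -28, attained at (-1, 4).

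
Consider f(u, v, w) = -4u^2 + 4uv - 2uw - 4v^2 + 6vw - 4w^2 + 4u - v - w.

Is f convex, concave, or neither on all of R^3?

f is quadratic, so its Hessian is the constant matrix H = [[-8, 4, -2], [4, -8, 6], [-2, 6, -8]].
Leading principal minors: -8, 48, -160.
Signs alternate −, +, − ⇒ H ≺ 0 ⇒ concave.

concave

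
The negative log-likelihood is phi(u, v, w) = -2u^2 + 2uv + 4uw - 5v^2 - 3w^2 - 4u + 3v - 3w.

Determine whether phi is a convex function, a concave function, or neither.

concave

phi is quadratic, so its Hessian is the constant matrix H = [[-4, 2, 4], [2, -10, 0], [4, 0, -6]].
Leading principal minors: -4, 36, -56.
Signs alternate −, +, − ⇒ H ≺ 0 ⇒ concave.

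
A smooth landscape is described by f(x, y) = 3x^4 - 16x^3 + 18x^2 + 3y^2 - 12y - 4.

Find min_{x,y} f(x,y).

-43

f(x,y) separates as P(x) + Q(y) − 4, so its minimum is min P + min Q − 4.
P'(x) = 12x(x - 3)(x - 1) vanishes at x ∈ {0, 1, 3}; Q'(y) = 6y - 12 vanishes at y ∈ {2}.
Local minima of P (where P''>0): P(0)=0, P(3)=-27. Local minima of Q: Q(2)=-12.
So the global minimum of f is P(3) + Q(2) − 4 = -27 − 12 − 4 = -43, attained at (3, 2).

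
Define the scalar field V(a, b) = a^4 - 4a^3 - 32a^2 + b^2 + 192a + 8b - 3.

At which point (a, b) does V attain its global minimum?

(-4, -4)

V(a,b) separates as P(a) + Q(b) − 3, so its minimum is min P + min Q − 3.
P'(a) = 4(a - 4)(a - 3)(a + 4) vanishes at a ∈ {-4, 3, 4}; Q'(b) = 2b + 8 vanishes at b ∈ {-4}.
Local minima of P (where P''>0): P(-4)=-768, P(4)=256. Local minima of Q: Q(-4)=-16.
So the global minimum of V is P(-4) + Q(-4) − 3 = -768 − 16 − 3 = -787, attained at (-4, -4).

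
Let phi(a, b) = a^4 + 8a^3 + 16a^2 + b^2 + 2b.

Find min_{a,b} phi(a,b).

-1

phi(a,b) separates as P(a) + Q(b), so its minimum is min P + min Q.
P'(a) = 4a(a + 2)(a + 4) vanishes at a ∈ {-4, -2, 0}; Q'(b) = 2b + 2 vanishes at b ∈ {-1}.
Local minima of P (where P''>0): P(-4)=0, P(0)=0. Local minima of Q: Q(-1)=-1.
So the global minimum of phi is P(-4) + Q(-1) = 0 − 1 = -1, attained at (-4, -1).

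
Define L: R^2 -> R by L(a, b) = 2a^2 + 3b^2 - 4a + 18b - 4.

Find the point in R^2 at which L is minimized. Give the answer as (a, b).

L(a,b) separates as P(a) + Q(b) − 4, so its minimum is min P + min Q − 4.
P'(a) = 4a - 4 vanishes at a ∈ {1}; Q'(b) = 6b + 18 vanishes at b ∈ {-3}.
Local minima of P (where P''>0): P(1)=-2. Local minima of Q: Q(-3)=-27.
So the global minimum of L is P(1) + Q(-3) − 4 = -2 − 27 − 4 = -33, attained at (1, -3).

(1, -3)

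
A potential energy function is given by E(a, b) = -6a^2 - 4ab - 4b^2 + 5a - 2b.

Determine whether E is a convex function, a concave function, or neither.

concave

E is quadratic, so its Hessian is the constant matrix H = [[-12, -4], [-4, -8]].
det(H) = 80, tr(H) = -20.
det(H) > 0 and tr(H) < 0, so H is negative definite everywhere: concave.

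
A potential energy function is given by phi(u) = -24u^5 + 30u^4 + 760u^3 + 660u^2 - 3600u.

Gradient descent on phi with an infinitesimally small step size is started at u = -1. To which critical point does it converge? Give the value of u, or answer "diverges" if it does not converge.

1

phi'(u) = -120(u - 5)(u - 1)(u + 2)(u + 3), so phi'(-1) = -2880.
Gradient descent moves in the -phi' direction, i.e. u is increasing.
The nearest critical point in that direction is u = 1, where phi'' = 5760 > 0 (a local minimum). The iterate converges there.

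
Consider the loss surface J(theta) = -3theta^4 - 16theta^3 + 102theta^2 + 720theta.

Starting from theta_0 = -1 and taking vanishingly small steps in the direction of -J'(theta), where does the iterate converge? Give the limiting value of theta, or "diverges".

-3

J'(theta) = -12(theta - 4)(theta + 3)(theta + 5), so J'(-1) = 480.
Gradient descent moves in the -J' direction, i.e. theta is decreasing.
The nearest critical point in that direction is theta = -3, where J'' = 168 > 0 (a local minimum). The iterate converges there.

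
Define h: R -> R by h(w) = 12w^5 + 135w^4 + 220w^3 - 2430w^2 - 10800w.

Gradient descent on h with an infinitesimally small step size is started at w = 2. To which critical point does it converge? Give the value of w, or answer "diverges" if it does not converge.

h'(w) = 60(w - 3)(w + 3)(w + 4)(w + 5), so h'(2) = -12600.
Gradient descent moves in the -h' direction, i.e. w is increasing.
The nearest critical point in that direction is w = 3, where h'' = 20160 > 0 (a local minimum). The iterate converges there.

3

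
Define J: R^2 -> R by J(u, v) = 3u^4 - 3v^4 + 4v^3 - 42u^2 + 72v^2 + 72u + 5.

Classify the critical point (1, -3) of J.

local maximum

The mixed partial ∂²J/∂u∂v is 0, so the Hessian at any point is diag(J_uu, J_vv) = diag(12(3u^2 - 7), 12(-3v^2 + 2v + 12)).
At (1, -3): H = diag(-48, -252).
Both eigenvalues are negative, so H is negative definite: a local maximum.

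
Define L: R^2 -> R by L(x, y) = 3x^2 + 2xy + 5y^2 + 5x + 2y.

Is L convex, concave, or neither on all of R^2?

convex

L is quadratic, so its Hessian is the constant matrix H = [[6, 2], [2, 10]].
det(H) = 56, tr(H) = 16.
det(H) > 0 and tr(H) > 0, so H is positive definite everywhere: convex.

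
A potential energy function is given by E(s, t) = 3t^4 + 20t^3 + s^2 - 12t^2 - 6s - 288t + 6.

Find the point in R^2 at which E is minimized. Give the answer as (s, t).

(3, 2)

E(s,t) separates as P(s) + Q(t) + 6, so its minimum is min P + min Q + 6.
P'(s) = 2s - 6 vanishes at s ∈ {3}; Q'(t) = 12(t - 2)(t + 3)(t + 4) vanishes at t ∈ {-4, -3, 2}.
Local minima of P (where P''>0): P(3)=-9. Local minima of Q: Q(-4)=448, Q(2)=-416.
So the global minimum of E is P(3) + Q(2) + 6 = -9 − 416 + 6 = -419, attained at (3, 2).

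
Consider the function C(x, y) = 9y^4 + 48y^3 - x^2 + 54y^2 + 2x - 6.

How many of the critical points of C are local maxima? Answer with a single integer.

C separates as a function of x plus a function of y, so ∇C=0 decouples.
∂C/∂x = -2(x - 1) = 0 at x ∈ {1}; ∂C/∂y = 36y(y + 1)(y + 3) = 0 at y ∈ {-3, -1, 0}.
The Hessian is diagonal: diag(C_xx, C_yy). Second derivatives: C_xx(1)=-2; C_yy(-3)=216, C_yy(-1)=-72, C_yy(0)=108.
Local maxima occur where both diagonal entries negative: (1, -1). Count: 1.

1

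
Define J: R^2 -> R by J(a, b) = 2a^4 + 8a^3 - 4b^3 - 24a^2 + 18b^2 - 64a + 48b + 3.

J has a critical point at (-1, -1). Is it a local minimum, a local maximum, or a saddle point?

The mixed partial ∂²J/∂a∂b is 0, so the Hessian at any point is diag(J_aa, J_bb) = diag(24(a^2 + 2a - 2), 12(-2b + 3)).
At (-1, -1): H = diag(-72, 60).
The eigenvalues have opposite signs, so H is indefinite: a saddle point.

saddle point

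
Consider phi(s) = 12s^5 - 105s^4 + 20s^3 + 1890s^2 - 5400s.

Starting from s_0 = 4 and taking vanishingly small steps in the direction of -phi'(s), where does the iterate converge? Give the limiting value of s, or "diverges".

5

phi'(s) = 60(s - 5)(s - 3)(s - 2)(s + 3), so phi'(4) = -840.
Gradient descent moves in the -phi' direction, i.e. s is increasing.
The nearest critical point in that direction is s = 5, where phi'' = 2880 > 0 (a local minimum). The iterate converges there.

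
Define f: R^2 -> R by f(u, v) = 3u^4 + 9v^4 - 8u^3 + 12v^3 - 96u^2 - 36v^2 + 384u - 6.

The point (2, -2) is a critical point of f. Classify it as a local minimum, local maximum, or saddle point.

The mixed partial ∂²f/∂u∂v is 0, so the Hessian at any point is diag(f_uu, f_vv) = diag(12(3u^2 - 4u - 16), 36(3v^2 + 2v - 2)).
At (2, -2): H = diag(-144, 216).
The eigenvalues have opposite signs, so H is indefinite: a saddle point.

saddle point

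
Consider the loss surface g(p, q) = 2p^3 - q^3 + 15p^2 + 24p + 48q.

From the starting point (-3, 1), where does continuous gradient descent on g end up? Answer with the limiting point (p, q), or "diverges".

g is separable, so gradient descent decouples: p follows -∂g/∂p, q follows -∂g/∂q.
∂g/∂p = 6(p + 1)(p + 4); at p=-3 this is -12, so p increases.
∂g/∂q = -3(q - 4)(q + 4); at q=1 this is 45, so q decreases.
p converges to its nearest critical value -1 (a local min of the p-part); q converges to -4. The iterate converges to (-1, -4).

(-1, -4)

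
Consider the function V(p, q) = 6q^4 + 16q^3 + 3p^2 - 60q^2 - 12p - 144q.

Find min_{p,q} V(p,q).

-316

V(p,q) separates as A(p) + B(q), so its minimum is min A + min B.
A'(p) = 6p - 12 vanishes at p ∈ {2}; B'(q) = 24(q - 2)(q + 1)(q + 3) vanishes at q ∈ {-3, -1, 2}.
Local minima of A (where A''>0): A(2)=-12. Local minima of B: B(-3)=-54, B(2)=-304.
So the global minimum of V is A(2) + B(2) = -12 − 304 = -316, attained at (2, 2).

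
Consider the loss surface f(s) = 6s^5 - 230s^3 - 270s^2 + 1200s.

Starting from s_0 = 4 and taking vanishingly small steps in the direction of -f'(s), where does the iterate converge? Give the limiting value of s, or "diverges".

5

f'(s) = 30(s - 5)(s - 1)(s + 2)(s + 4), so f'(4) = -4320.
Gradient descent moves in the -f' direction, i.e. s is increasing.
The nearest critical point in that direction is s = 5, where f'' = 7560 > 0 (a local minimum). The iterate converges there.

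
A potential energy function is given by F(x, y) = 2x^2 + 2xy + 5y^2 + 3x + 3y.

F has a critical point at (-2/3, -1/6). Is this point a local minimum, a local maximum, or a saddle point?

local minimum

The Hessian of F is constant: H = [[4, 2], [2, 10]].
det(H) = 4·10 − 2² = 36.
det(H) > 0 and tr(H) = 14 > 0, so H is positive definite and the point is a local minimum.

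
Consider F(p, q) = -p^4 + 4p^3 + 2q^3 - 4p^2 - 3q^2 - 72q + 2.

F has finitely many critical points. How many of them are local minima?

1

F separates as a function of p plus a function of q, so ∇F=0 decouples.
∂F/∂p = -4p(p - 2)(p - 1) = 0 at p ∈ {0, 1, 2}; ∂F/∂q = 6(q - 4)(q + 3) = 0 at q ∈ {-3, 4}.
The Hessian is diagonal: diag(F_pp, F_qq). Second derivatives: F_pp(0)=-8, F_pp(1)=4, F_pp(2)=-8; F_qq(-3)=-42, F_qq(4)=42.
Local minima occur where both diagonal entries positive: (1, 4). Count: 1.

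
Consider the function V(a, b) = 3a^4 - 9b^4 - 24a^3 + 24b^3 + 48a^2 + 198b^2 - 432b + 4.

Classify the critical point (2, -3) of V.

The mixed partial ∂²V/∂a∂b is 0, so the Hessian at any point is diag(V_aa, V_bb) = diag(12(3a^2 - 12a + 8), 36(-3b^2 + 4b + 11)).
At (2, -3): H = diag(-48, -1008).
Both eigenvalues are negative, so H is negative definite: a local maximum.

local maximum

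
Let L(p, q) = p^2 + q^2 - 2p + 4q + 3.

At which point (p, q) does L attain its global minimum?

L(p,q) separates as A(p) + B(q) + 3, so its minimum is min A + min B + 3.
A'(p) = 2p - 2 vanishes at p ∈ {1}; B'(q) = 2q + 4 vanishes at q ∈ {-2}.
Local minima of A (where A''>0): A(1)=-1. Local minima of B: B(-2)=-4.
So the global minimum of L is A(1) + B(-2) + 3 = -1 − 4 + 3 = -2, attained at (1, -2).

(1, -2)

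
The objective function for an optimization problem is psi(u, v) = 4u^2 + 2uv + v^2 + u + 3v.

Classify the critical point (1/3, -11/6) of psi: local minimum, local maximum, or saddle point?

local minimum

The Hessian of psi is constant: H = [[8, 2], [2, 2]].
det(H) = 8·2 − 2² = 12.
det(H) > 0 and tr(H) = 10 > 0, so H is positive definite and the point is a local minimum.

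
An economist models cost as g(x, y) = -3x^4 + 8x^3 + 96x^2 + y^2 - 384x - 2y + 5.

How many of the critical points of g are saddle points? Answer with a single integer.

g separates as a function of x plus a function of y, so ∇g=0 decouples.
∂g/∂x = -12(x - 4)(x - 2)(x + 4) = 0 at x ∈ {-4, 2, 4}; ∂g/∂y = 2(y - 1) = 0 at y ∈ {1}.
The Hessian is diagonal: diag(g_xx, g_yy). Second derivatives: g_xx(-4)=-576, g_xx(2)=144, g_xx(4)=-192; g_yy(1)=2.
Saddle points occur where the two diagonal entries have opposite signs: (-4, 1), (4, 1). Count: 2.

2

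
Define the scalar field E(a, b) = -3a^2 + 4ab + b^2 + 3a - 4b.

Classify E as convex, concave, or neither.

E is quadratic, so its Hessian is the constant matrix H = [[-6, 4], [4, 2]].
det(H) = -28, tr(H) = -4.
det(H) < 0, so H is indefinite: neither convex nor concave.

neither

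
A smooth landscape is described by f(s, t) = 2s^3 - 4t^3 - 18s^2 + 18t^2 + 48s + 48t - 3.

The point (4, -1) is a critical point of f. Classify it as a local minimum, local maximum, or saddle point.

local minimum

The mixed partial ∂²f/∂s∂t is 0, so the Hessian at any point is diag(f_ss, f_tt) = diag(12(s - 3), 12(-2t + 3)).
At (4, -1): H = diag(12, 60).
Both eigenvalues are positive, so H is positive definite: a local minimum.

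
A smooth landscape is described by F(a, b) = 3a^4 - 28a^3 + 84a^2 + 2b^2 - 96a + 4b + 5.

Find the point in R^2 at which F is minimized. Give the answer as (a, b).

(4, -1)

F(a,b) separates as P(a) + Q(b) + 5, so its minimum is min P + min Q + 5.
P'(a) = 12(a - 4)(a - 2)(a - 1) vanishes at a ∈ {1, 2, 4}; Q'(b) = 4b + 4 vanishes at b ∈ {-1}.
Local minima of P (where P''>0): P(1)=-37, P(4)=-64. Local minima of Q: Q(-1)=-2.
So the global minimum of F is P(4) + Q(-1) + 5 = -64 − 2 + 5 = -61, attained at (4, -1).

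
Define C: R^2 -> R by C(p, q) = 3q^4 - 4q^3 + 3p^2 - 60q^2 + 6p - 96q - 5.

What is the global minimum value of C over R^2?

C(p,q) separates as A(p) + B(q) − 5, so its minimum is min A + min B − 5.
A'(p) = 6p + 6 vanishes at p ∈ {-1}; B'(q) = 12(q - 4)(q + 1)(q + 2) vanishes at q ∈ {-2, -1, 4}.
Local minima of A (where A''>0): A(-1)=-3. Local minima of B: B(-2)=32, B(4)=-832.
So the global minimum of C is A(-1) + B(4) − 5 = -3 − 832 − 5 = -840, attained at (-1, 4).

-840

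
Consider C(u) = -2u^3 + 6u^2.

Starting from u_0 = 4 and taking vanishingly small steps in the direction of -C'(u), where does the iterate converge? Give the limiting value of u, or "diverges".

diverges

C'(u) = -6u(u - 2), so C'(4) = -48.
Gradient descent moves in the -C' direction, i.e. u is increasing.
There is no critical point above u=4, and C' keeps the same sign, so the iterate runs off to +∞.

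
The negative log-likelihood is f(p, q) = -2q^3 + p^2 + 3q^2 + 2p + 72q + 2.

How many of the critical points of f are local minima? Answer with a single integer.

f separates as a function of p plus a function of q, so ∇f=0 decouples.
∂f/∂p = 2(p + 1) = 0 at p ∈ {-1}; ∂f/∂q = -6(q - 4)(q + 3) = 0 at q ∈ {-3, 4}.
The Hessian is diagonal: diag(f_pp, f_qq). Second derivatives: f_pp(-1)=2; f_qq(-3)=42, f_qq(4)=-42.
Local minima occur where both diagonal entries positive: (-1, -3). Count: 1.

1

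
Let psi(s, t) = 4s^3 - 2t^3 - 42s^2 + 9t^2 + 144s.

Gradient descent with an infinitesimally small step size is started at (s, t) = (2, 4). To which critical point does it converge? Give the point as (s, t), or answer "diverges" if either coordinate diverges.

psi is separable, so gradient descent decouples: s follows -∂psi/∂s, t follows -∂psi/∂t.
∂psi/∂s = 12(s - 4)(s - 3); at s=2 this is 24, so s decreases.
∂psi/∂t = -6t(t - 3); at t=4 this is -24, so t increases.
The s-coordinate has no critical point in that direction and runs off to infinity.

diverges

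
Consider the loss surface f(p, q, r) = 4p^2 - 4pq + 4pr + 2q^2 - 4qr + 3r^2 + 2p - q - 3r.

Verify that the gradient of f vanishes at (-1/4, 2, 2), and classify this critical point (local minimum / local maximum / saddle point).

local minimum

∇f = (8p - 4q + 4r + 2, -4p + 4q - 4r - 1, 4p - 4q + 6r - 3); substituting (-1/4, 2, 2) gives ∇f = (0, 0, 0), so (-1/4, 2, 2) is indeed a critical point.
The Hessian is constant: H = [[8, -4, 4], [-4, 4, -4], [4, -4, 6]].
Leading principal minors: Δ₁ = 8, Δ₂ = 16, Δ₃ = 32.
All leading minors are positive, so H is positive definite: a local minimum.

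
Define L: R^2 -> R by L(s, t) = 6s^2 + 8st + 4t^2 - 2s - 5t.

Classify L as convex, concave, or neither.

convex

L is quadratic, so its Hessian is the constant matrix H = [[12, 8], [8, 8]].
det(H) = 32, tr(H) = 20.
det(H) > 0 and tr(H) > 0, so H is positive definite everywhere: convex.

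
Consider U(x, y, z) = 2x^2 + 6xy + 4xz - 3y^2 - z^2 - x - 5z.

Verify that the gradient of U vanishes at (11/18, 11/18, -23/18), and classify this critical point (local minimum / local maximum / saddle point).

saddle point

∇U = (4x + 6y + 4z - 1, 6x - 6y, 4x - 2z - 5); substituting (11/18, 11/18, -23/18) gives ∇U = (0, 0, 0), so (11/18, 11/18, -23/18) is indeed a critical point.
The Hessian is constant: H = [[4, 6, 4], [6, -6, 0], [4, 0, -2]].
Leading principal minors: Δ₁ = 4, Δ₂ = -60, Δ₃ = 216.
The minors fit neither the all-positive nor the alternating-sign pattern, so H is indefinite: a saddle point.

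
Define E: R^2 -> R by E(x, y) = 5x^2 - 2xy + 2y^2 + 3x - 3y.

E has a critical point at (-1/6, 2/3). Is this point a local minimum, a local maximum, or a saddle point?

local minimum

The Hessian of E is constant: H = [[10, -2], [-2, 4]].
det(H) = 10·4 − (-2)² = 36.
det(H) > 0 and tr(H) = 14 > 0, so H is positive definite and the point is a local minimum.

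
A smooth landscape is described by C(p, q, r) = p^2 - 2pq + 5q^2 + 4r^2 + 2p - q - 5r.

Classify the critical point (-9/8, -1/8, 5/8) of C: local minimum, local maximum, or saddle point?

The Hessian is constant: H = [[2, -2, 0], [-2, 10, 0], [0, 0, 8]].
Leading principal minors: Δ₁ = 2, Δ₂ = 16, Δ₃ = 128.
All leading minors are positive, so H is positive definite: a local minimum.

local minimum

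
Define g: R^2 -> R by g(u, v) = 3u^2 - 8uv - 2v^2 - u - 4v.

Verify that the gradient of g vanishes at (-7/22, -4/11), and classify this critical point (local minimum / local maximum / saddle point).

∇g = (6u - 8v - 1, -8u - 4v - 4); substituting (-7/22, -4/11) gives ∇g = (0, 0), so (-7/22, -4/11) is indeed a critical point.
The Hessian of g is constant: H = [[6, -8], [-8, -4]].
det(H) = 6·(-4) − (-8)² = -88.
Since det(H) < 0, H is indefinite and the critical point is a saddle point.

saddle point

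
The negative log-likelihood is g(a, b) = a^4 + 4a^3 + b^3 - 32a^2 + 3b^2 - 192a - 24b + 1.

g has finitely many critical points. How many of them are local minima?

g separates as a function of a plus a function of b, so ∇g=0 decouples.
∂g/∂a = 4(a - 4)(a + 3)(a + 4) = 0 at a ∈ {-4, -3, 4}; ∂g/∂b = 3(b - 2)(b + 4) = 0 at b ∈ {-4, 2}.
The Hessian is diagonal: diag(g_aa, g_bb). Second derivatives: g_aa(-4)=32, g_aa(-3)=-28, g_aa(4)=224; g_bb(-4)=-18, g_bb(2)=18.
Local minima occur where both diagonal entries positive: (-4, 2), (4, 2). Count: 2.

2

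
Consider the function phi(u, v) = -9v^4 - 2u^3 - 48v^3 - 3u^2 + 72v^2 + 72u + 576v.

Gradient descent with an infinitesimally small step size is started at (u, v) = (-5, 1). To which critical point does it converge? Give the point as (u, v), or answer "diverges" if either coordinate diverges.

(-4, -2)

phi is separable, so gradient descent decouples: u follows -∂phi/∂u, v follows -∂phi/∂v.
∂phi/∂u = -6(u - 3)(u + 4); at u=-5 this is -48, so u increases.
∂phi/∂v = -36(v - 2)(v + 2)(v + 4); at v=1 this is 540, so v decreases.
u converges to its nearest critical value -4 (a local min of the u-part); v converges to -2. The iterate converges to (-4, -2).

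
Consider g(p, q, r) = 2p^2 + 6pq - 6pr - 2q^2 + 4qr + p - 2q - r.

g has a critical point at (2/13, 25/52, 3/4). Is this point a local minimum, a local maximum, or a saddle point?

The Hessian is constant: H = [[4, 6, -6], [6, -4, 4], [-6, 4, 0]].
Leading principal minors: Δ₁ = 4, Δ₂ = -52, Δ₃ = -208.
The minors fit neither the all-positive nor the alternating-sign pattern, so H is indefinite: a saddle point.

saddle point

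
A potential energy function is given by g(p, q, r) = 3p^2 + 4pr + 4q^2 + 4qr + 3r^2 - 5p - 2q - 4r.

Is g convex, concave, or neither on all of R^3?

convex

g is quadratic, so its Hessian is the constant matrix H = [[6, 0, 4], [0, 8, 4], [4, 4, 6]].
Leading principal minors: 6, 48, 64.
All positive ⇒ H ≻ 0 ⇒ convex.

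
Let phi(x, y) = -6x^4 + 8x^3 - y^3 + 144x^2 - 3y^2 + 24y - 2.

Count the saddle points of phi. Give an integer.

3

phi separates as a function of x plus a function of y, so ∇phi=0 decouples.
∂phi/∂x = -24x(x - 4)(x + 3) = 0 at x ∈ {-3, 0, 4}; ∂phi/∂y = -3(y - 2)(y + 4) = 0 at y ∈ {-4, 2}.
The Hessian is diagonal: diag(phi_xx, phi_yy). Second derivatives: phi_xx(-3)=-504, phi_xx(0)=288, phi_xx(4)=-672; phi_yy(-4)=18, phi_yy(2)=-18.
Saddle points occur where the two diagonal entries have opposite signs: (-3, -4), (0, 2), (4, -4). Count: 3.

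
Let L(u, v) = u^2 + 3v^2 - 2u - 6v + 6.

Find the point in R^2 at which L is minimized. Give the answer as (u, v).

(1, 1)

L(u,v) separates as P(u) + Q(v) + 6, so its minimum is min P + min Q + 6.
P'(u) = 2u - 2 vanishes at u ∈ {1}; Q'(v) = 6v - 6 vanishes at v ∈ {1}.
Local minima of P (where P''>0): P(1)=-1. Local minima of Q: Q(1)=-3.
So the global minimum of L is P(1) + Q(1) + 6 = -1 − 3 + 6 = 2, attained at (1, 1).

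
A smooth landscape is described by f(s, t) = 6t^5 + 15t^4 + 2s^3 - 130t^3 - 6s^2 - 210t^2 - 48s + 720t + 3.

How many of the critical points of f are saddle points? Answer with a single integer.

f separates as a function of s plus a function of t, so ∇f=0 decouples.
∂f/∂s = 6(s - 4)(s + 2) = 0 at s ∈ {-2, 4}; ∂f/∂t = 30(t - 3)(t - 1)(t + 2)(t + 4) = 0 at t ∈ {-4, -2, 1, 3}.
The Hessian is diagonal: diag(f_ss, f_tt). Second derivatives: f_ss(-2)=-36, f_ss(4)=36; f_tt(-4)=-2100, f_tt(-2)=900, f_tt(1)=-900, f_tt(3)=2100.
Saddle points occur where the two diagonal entries have opposite signs: (-2, -2), (-2, 3), (4, -4), (4, 1). Count: 4.

4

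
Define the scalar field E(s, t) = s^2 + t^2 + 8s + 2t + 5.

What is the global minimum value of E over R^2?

-12

E(s,t) separates as P(s) + Q(t) + 5, so its minimum is min P + min Q + 5.
P'(s) = 2s + 8 vanishes at s ∈ {-4}; Q'(t) = 2(t + 1) vanishes at t ∈ {-1}.
Local minima of P (where P''>0): P(-4)=-16. Local minima of Q: Q(-1)=-1.
So the global minimum of E is P(-4) + Q(-1) + 5 = -16 − 1 + 5 = -12, attained at (-4, -1).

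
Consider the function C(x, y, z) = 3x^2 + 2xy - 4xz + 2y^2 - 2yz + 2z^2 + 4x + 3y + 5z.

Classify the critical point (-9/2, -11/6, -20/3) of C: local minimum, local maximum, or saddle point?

local minimum

The Hessian is constant: H = [[6, 2, -4], [2, 4, -2], [-4, -2, 4]].
Leading principal minors: Δ₁ = 6, Δ₂ = 20, Δ₃ = 24.
All leading minors are positive, so H is positive definite: a local minimum.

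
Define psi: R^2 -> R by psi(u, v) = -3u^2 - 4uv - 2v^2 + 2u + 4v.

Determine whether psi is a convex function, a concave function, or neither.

concave

psi is quadratic, so its Hessian is the constant matrix H = [[-6, -4], [-4, -4]].
det(H) = 8, tr(H) = -10.
det(H) > 0 and tr(H) < 0, so H is negative definite everywhere: concave.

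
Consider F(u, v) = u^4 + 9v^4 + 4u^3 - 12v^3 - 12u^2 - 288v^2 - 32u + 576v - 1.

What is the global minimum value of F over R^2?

-3905

F(u,v) separates as P(u) + Q(v) − 1, so its minimum is min P + min Q − 1.
P'(u) = 4(u - 2)(u + 1)(u + 4) vanishes at u ∈ {-4, -1, 2}; Q'(v) = 36(v - 4)(v - 1)(v + 4) vanishes at v ∈ {-4, 1, 4}.
Local minima of P (where P''>0): P(-4)=-64, P(2)=-64. Local minima of Q: Q(-4)=-3840, Q(4)=-768.
So the global minimum of F is P(-4) + Q(-4) − 1 = -64 − 3840 − 1 = -3905, attained at (-4, -4).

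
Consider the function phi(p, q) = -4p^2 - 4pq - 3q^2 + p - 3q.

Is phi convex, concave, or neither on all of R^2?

concave

phi is quadratic, so its Hessian is the constant matrix H = [[-8, -4], [-4, -6]].
det(H) = 32, tr(H) = -14.
det(H) > 0 and tr(H) < 0, so H is negative definite everywhere: concave.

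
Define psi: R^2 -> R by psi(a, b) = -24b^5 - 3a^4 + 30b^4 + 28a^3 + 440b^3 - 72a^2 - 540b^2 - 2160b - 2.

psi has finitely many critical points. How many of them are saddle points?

psi separates as a function of a plus a function of b, so ∇psi=0 decouples.
∂psi/∂a = -12a(a - 4)(a - 3) = 0 at a ∈ {0, 3, 4}; ∂psi/∂b = -120(b - 3)(b - 2)(b + 1)(b + 3) = 0 at b ∈ {-3, -1, 2, 3}.
The Hessian is diagonal: diag(psi_aa, psi_bb). Second derivatives: psi_aa(0)=-144, psi_aa(3)=36, psi_aa(4)=-48; psi_bb(-3)=7200, psi_bb(-1)=-2880, psi_bb(2)=1800, psi_bb(3)=-2880.
Saddle points occur where the two diagonal entries have opposite signs: (0, -3), (0, 2), (3, -1), (3, 3), (4, -3), (4, 2). Count: 6.

6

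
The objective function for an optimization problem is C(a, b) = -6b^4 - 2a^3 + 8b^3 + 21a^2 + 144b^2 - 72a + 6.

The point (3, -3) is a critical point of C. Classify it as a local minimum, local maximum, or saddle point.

The mixed partial ∂²C/∂a∂b is 0, so the Hessian at any point is diag(C_aa, C_bb) = diag(6(-2a + 7), 24(-3b^2 + 2b + 12)).
At (3, -3): H = diag(6, -504).
The eigenvalues have opposite signs, so H is indefinite: a saddle point.

saddle point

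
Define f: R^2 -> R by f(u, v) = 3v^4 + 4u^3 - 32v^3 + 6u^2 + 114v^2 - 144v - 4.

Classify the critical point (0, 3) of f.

The mixed partial ∂²f/∂u∂v is 0, so the Hessian at any point is diag(f_uu, f_vv) = diag(12(2u + 1), 12(3v^2 - 16v + 19)).
At (0, 3): H = diag(12, -24).
The eigenvalues have opposite signs, so H is indefinite: a saddle point.

saddle point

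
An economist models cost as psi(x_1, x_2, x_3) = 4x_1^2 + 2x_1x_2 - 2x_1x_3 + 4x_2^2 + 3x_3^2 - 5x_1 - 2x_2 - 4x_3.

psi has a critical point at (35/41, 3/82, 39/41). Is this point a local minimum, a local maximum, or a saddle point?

The Hessian is constant: H = [[8, 2, -2], [2, 8, 0], [-2, 0, 6]].
Leading principal minors: Δ₁ = 8, Δ₂ = 60, Δ₃ = 328.
All leading minors are positive, so H is positive definite: a local minimum.

local minimum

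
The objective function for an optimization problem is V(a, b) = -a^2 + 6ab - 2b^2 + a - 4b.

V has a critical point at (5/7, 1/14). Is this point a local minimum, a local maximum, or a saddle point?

saddle point

The Hessian of V is constant: H = [[-2, 6], [6, -4]].
det(H) = (-2)·(-4) − 6² = -28.
Since det(H) < 0, H is indefinite and the critical point is a saddle point.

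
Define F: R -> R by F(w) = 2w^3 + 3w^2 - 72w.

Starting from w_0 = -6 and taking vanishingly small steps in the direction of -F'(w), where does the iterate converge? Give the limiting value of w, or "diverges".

diverges

F'(w) = 6(w - 3)(w + 4), so F'(-6) = 108.
Gradient descent moves in the -F' direction, i.e. w is decreasing.
There is no critical point below w=-6, and F' keeps the same sign, so the iterate runs off to −∞.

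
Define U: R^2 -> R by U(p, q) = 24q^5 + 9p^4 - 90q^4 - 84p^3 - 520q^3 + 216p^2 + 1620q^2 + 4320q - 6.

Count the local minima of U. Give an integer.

U separates as a function of p plus a function of q, so ∇U=0 decouples.
∂U/∂p = 36p(p - 4)(p - 3) = 0 at p ∈ {0, 3, 4}; ∂U/∂q = 120(q - 4)(q - 3)(q + 1)(q + 3) = 0 at q ∈ {-3, -1, 3, 4}.
The Hessian is diagonal: diag(U_pp, U_qq). Second derivatives: U_pp(0)=432, U_pp(3)=-108, U_pp(4)=144; U_qq(-3)=-10080, U_qq(-1)=4800, U_qq(3)=-2880, U_qq(4)=4200.
Local minima occur where both diagonal entries positive: (0, -1), (0, 4), (4, -1), (4, 4). Count: 4.

4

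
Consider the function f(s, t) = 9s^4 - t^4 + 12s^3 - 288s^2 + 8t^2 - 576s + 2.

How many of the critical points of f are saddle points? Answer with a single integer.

f separates as a function of s plus a function of t, so ∇f=0 decouples.
∂f/∂s = 36(s - 4)(s + 1)(s + 4) = 0 at s ∈ {-4, -1, 4}; ∂f/∂t = -4t(t - 2)(t + 2) = 0 at t ∈ {-2, 0, 2}.
The Hessian is diagonal: diag(f_ss, f_tt). Second derivatives: f_ss(-4)=864, f_ss(-1)=-540, f_ss(4)=1440; f_tt(-2)=-32, f_tt(0)=16, f_tt(2)=-32.
Saddle points occur where the two diagonal entries have opposite signs: (-4, -2), (-4, 2), (-1, 0), (4, -2), (4, 2). Count: 5.

5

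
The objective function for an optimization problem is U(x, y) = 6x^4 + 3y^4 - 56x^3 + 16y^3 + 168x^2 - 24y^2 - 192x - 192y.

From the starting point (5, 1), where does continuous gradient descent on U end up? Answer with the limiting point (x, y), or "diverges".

U is separable, so gradient descent decouples: x follows -∂U/∂x, y follows -∂U/∂y.
∂U/∂x = 24(x - 4)(x - 2)(x - 1); at x=5 this is 288, so x decreases.
∂U/∂y = 12(y - 2)(y + 2)(y + 4); at y=1 this is -180, so y increases.
x converges to its nearest critical value 4 (a local min of the x-part); y converges to 2. The iterate converges to (4, 2).

(4, 2)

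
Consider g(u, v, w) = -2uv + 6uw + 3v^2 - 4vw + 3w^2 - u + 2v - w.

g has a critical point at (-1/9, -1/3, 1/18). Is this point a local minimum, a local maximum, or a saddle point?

saddle point

The Hessian is constant: H = [[0, -2, 6], [-2, 6, -4], [6, -4, 6]].
Leading principal minors: Δ₁ = 0, Δ₂ = -4, Δ₃ = -144.
The minors fit neither the all-positive nor the alternating-sign pattern, so H is indefinite: a saddle point.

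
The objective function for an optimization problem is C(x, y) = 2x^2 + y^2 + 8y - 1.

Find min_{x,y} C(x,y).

C(x,y) separates as P(x) + Q(y) − 1, so its minimum is min P + min Q − 1.
P'(x) = 4x vanishes at x ∈ {0}; Q'(y) = 2y + 8 vanishes at y ∈ {-4}.
Local minima of P (where P''>0): P(0)=0. Local minima of Q: Q(-4)=-16.
So the global minimum of C is P(0) + Q(-4) − 1 = 0 − 16 − 1 = -17, attained at (0, -4).

-17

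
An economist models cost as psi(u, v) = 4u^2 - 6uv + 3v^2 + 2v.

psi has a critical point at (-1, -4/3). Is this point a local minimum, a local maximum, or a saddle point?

The Hessian of psi is constant: H = [[8, -6], [-6, 6]].
det(H) = 8·6 − (-6)² = 12.
det(H) > 0 and tr(H) = 14 > 0, so H is positive definite and the point is a local minimum.

local minimum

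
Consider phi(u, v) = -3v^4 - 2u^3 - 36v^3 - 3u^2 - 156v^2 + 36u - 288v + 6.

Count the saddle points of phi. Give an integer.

phi separates as a function of u plus a function of v, so ∇phi=0 decouples.
∂phi/∂u = -6(u - 2)(u + 3) = 0 at u ∈ {-3, 2}; ∂phi/∂v = -12(v + 2)(v + 3)(v + 4) = 0 at v ∈ {-4, -3, -2}.
The Hessian is diagonal: diag(phi_uu, phi_vv). Second derivatives: phi_uu(-3)=30, phi_uu(2)=-30; phi_vv(-4)=-24, phi_vv(-3)=12, phi_vv(-2)=-24.
Saddle points occur where the two diagonal entries have opposite signs: (-3, -4), (-3, -2), (2, -3). Count: 3.

3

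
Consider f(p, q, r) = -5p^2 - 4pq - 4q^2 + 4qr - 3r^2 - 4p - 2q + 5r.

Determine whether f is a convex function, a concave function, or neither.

concave

f is quadratic, so its Hessian is the constant matrix H = [[-10, -4, 0], [-4, -8, 4], [0, 4, -6]].
Leading principal minors: -10, 64, -224.
Signs alternate −, +, − ⇒ H ≺ 0 ⇒ concave.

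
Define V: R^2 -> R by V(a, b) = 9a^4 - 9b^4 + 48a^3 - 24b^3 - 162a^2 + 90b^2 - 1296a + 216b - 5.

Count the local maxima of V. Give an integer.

2

V separates as a function of a plus a function of b, so ∇V=0 decouples.
∂V/∂a = 36(a - 3)(a + 3)(a + 4) = 0 at a ∈ {-4, -3, 3}; ∂V/∂b = -36(b - 2)(b + 1)(b + 3) = 0 at b ∈ {-3, -1, 2}.
The Hessian is diagonal: diag(V_aa, V_bb). Second derivatives: V_aa(-4)=252, V_aa(-3)=-216, V_aa(3)=1512; V_bb(-3)=-360, V_bb(-1)=216, V_bb(2)=-540.
Local maxima occur where both diagonal entries negative: (-3, -3), (-3, 2). Count: 2.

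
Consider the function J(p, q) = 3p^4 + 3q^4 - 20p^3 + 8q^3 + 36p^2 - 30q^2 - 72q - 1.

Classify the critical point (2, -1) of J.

The mixed partial ∂²J/∂p∂q is 0, so the Hessian at any point is diag(J_pp, J_qq) = diag(12(3p^2 - 10p + 6), 12(3q^2 + 4q - 5)).
At (2, -1): H = diag(-24, -72).
Both eigenvalues are negative, so H is negative definite: a local maximum.

local maximum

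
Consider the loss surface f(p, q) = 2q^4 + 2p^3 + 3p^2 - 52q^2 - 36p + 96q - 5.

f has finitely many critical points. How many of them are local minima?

f separates as a function of p plus a function of q, so ∇f=0 decouples.
∂f/∂p = 6(p - 2)(p + 3) = 0 at p ∈ {-3, 2}; ∂f/∂q = 8(q - 3)(q - 1)(q + 4) = 0 at q ∈ {-4, 1, 3}.
The Hessian is diagonal: diag(f_pp, f_qq). Second derivatives: f_pp(-3)=-30, f_pp(2)=30; f_qq(-4)=280, f_qq(1)=-80, f_qq(3)=112.
Local minima occur where both diagonal entries positive: (2, -4), (2, 3). Count: 2.

2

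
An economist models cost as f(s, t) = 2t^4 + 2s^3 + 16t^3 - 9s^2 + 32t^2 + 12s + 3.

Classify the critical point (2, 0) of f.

The mixed partial ∂²f/∂s∂t is 0, so the Hessian at any point is diag(f_ss, f_tt) = diag(6(2s - 3), 8(3t^2 + 12t + 8)).
At (2, 0): H = diag(6, 64).
Both eigenvalues are positive, so H is positive definite: a local minimum.

local minimum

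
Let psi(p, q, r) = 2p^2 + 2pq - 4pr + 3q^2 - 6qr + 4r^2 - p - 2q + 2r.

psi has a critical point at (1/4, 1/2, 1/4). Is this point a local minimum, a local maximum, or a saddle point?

local minimum

The Hessian is constant: H = [[4, 2, -4], [2, 6, -6], [-4, -6, 8]].
Leading principal minors: Δ₁ = 4, Δ₂ = 20, Δ₃ = 16.
All leading minors are positive, so H is positive definite: a local minimum.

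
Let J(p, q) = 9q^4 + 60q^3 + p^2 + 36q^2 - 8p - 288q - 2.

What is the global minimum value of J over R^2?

-201

J(p,q) separates as A(p) + B(q) − 2, so its minimum is min A + min B − 2.
A'(p) = 2p - 8 vanishes at p ∈ {4}; B'(q) = 36(q - 1)(q + 2)(q + 4) vanishes at q ∈ {-4, -2, 1}.
Local minima of A (where A''>0): A(4)=-16. Local minima of B: B(-4)=192, B(1)=-183.
So the global minimum of J is A(4) + B(1) − 2 = -16 − 183 − 2 = -201, attained at (4, 1).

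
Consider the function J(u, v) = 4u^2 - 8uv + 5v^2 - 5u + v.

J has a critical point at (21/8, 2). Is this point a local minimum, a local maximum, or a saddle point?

local minimum

The Hessian of J is constant: H = [[8, -8], [-8, 10]].
det(H) = 8·10 − (-8)² = 16.
det(H) > 0 and tr(H) = 18 > 0, so H is positive definite and the point is a local minimum.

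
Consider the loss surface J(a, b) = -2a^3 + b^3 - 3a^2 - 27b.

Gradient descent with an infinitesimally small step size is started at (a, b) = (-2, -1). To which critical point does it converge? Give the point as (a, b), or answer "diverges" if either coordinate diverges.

J is separable, so gradient descent decouples: a follows -∂J/∂a, b follows -∂J/∂b.
∂J/∂a = -6a(a + 1); at a=-2 this is -12, so a increases.
∂J/∂b = 3(b - 3)(b + 3); at b=-1 this is -24, so b increases.
a converges to its nearest critical value -1 (a local min of the a-part); b converges to 3. The iterate converges to (-1, 3).

(-1, 3)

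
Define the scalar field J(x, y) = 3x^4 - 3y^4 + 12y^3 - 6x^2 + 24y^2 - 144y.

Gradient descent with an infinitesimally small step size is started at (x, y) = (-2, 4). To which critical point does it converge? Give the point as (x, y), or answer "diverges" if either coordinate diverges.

J is separable, so gradient descent decouples: x follows -∂J/∂x, y follows -∂J/∂y.
∂J/∂x = 12x(x - 1)(x + 1); at x=-2 this is -72, so x increases.
∂J/∂y = -12(y - 3)(y - 2)(y + 2); at y=4 this is -144, so y increases.
The y-coordinate has no critical point in that direction and runs off to infinity.

diverges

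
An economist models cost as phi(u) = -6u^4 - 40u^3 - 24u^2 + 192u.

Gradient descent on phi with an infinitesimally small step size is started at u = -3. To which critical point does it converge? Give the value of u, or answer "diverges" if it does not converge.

-2

phi'(u) = -24(u - 1)(u + 2)(u + 4), so phi'(-3) = -96.
Gradient descent moves in the -phi' direction, i.e. u is increasing.
The nearest critical point in that direction is u = -2, where phi'' = 144 > 0 (a local minimum). The iterate converges there.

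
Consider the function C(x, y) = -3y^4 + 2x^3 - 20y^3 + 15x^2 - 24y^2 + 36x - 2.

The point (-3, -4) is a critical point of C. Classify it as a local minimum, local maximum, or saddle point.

The mixed partial ∂²C/∂x∂y is 0, so the Hessian at any point is diag(C_xx, C_yy) = diag(6(2x + 5), -12(3y^2 + 10y + 4)).
At (-3, -4): H = diag(-6, -144).
Both eigenvalues are negative, so H is negative definite: a local maximum.

local maximum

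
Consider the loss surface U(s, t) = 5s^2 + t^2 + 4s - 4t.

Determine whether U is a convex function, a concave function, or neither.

U is quadratic, so its Hessian is the constant matrix H = [[10, 0], [0, 2]].
det(H) = 20, tr(H) = 12.
det(H) > 0 and tr(H) > 0, so H is positive definite everywhere: convex.

convex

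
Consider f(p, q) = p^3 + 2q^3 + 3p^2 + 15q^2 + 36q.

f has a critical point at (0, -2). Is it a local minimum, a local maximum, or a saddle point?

The mixed partial ∂²f/∂p∂q is 0, so the Hessian at any point is diag(f_pp, f_qq) = diag(6(p + 1), 6(2q + 5)).
At (0, -2): H = diag(6, 6).
Both eigenvalues are positive, so H is positive definite: a local minimum.

local minimum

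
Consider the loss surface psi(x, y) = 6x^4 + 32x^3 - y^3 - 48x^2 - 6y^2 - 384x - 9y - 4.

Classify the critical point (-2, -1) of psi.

The mixed partial ∂²psi/∂x∂y is 0, so the Hessian at any point is diag(psi_xx, psi_yy) = diag(24(3x^2 + 8x - 4), -6(y + 2)).
At (-2, -1): H = diag(-192, -6).
Both eigenvalues are negative, so H is negative definite: a local maximum.

local maximum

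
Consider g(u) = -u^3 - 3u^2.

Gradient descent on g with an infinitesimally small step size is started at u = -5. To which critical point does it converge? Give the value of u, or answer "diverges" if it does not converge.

-2

g'(u) = -3u(u + 2), so g'(-5) = -45.
Gradient descent moves in the -g' direction, i.e. u is increasing.
The nearest critical point in that direction is u = -2, where g'' = 6 > 0 (a local minimum). The iterate converges there.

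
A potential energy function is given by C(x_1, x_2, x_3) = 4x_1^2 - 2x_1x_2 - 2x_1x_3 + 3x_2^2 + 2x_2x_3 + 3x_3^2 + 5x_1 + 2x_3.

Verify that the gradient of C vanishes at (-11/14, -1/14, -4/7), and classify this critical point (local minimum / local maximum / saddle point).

∇C = (8x_1 - 2x_2 - 2x_3 + 5, -2x_1 + 6x_2 + 2x_3, -2x_1 + 2x_2 + 6x_3 + 2); substituting (-11/14, -1/14, -4/7) gives ∇C = (0, 0, 0), so (-11/14, -1/14, -4/7) is indeed a critical point.
The Hessian is constant: H = [[8, -2, -2], [-2, 6, 2], [-2, 2, 6]].
Leading principal minors: Δ₁ = 8, Δ₂ = 44, Δ₃ = 224.
All leading minors are positive, so H is positive definite: a local minimum.

local minimum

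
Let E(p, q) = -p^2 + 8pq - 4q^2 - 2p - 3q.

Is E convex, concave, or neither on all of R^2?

neither

E is quadratic, so its Hessian is the constant matrix H = [[-2, 8], [8, -8]].
det(H) = -48, tr(H) = -10.
det(H) < 0, so H is indefinite: neither convex nor concave.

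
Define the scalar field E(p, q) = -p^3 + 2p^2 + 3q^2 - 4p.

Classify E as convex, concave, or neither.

The term -p^3 is cubic, so the Hessian is not constant.
∂²E/∂p² = -6p + 4, which takes both signs as p varies (negative for sufficiently large p). A diagonal entry of the Hessian changing sign means the Hessian is neither positive- nor negative-semidefinite on all of R^2.

neither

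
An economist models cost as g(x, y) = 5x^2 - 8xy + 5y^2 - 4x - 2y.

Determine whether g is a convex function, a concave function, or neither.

convex

g is quadratic, so its Hessian is the constant matrix H = [[10, -8], [-8, 10]].
det(H) = 36, tr(H) = 20.
det(H) > 0 and tr(H) > 0, so H is positive definite everywhere: convex.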